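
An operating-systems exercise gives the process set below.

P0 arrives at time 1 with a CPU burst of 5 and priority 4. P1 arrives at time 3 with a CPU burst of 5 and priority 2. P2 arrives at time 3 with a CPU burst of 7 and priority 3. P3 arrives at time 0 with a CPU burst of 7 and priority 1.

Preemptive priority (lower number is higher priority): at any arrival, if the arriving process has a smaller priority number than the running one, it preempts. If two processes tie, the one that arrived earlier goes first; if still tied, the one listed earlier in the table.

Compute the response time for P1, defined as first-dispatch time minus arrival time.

4

Gantt: | P3 0-7 | P1 7-12 | P2 12-19 | P0 19-24 |
Completion: P0=24  P1=12  P2=19  P3=7
Turnaround (C−A): P0=23  P1=9  P2=16  P3=7
Response(P1) = first start − arrival = 7 − 3 = 4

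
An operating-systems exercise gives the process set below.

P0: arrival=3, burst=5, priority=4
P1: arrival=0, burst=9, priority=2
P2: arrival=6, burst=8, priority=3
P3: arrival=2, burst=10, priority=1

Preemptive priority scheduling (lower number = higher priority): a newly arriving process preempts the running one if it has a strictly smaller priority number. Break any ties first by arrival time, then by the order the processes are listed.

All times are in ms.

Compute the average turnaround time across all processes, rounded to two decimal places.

19.75

Gantt: | P1 0-2 | P3 2-12 | P1 12-19 | P2 19-27 | P0 27-32 |
Completion: P0=32  P1=19  P2=27  P3=12
Turnaround times: P0=29, P1=19, P2=21, P3=10
Average turnaround = (29+19+21+10) / 4 = 79/4 = 19.75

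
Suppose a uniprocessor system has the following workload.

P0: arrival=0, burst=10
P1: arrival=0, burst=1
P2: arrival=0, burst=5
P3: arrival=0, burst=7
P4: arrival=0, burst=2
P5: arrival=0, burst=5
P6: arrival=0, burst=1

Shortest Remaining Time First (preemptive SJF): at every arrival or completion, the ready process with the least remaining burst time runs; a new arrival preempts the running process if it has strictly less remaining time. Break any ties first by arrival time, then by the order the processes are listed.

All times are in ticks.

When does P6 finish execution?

2

Schedule: | P1 0-1 | P6 1-2 | P4 2-4 | P2 4-9 | P5 9-14 | P3 14-21 | P0 21-31 |
Completion: P0=31  P1=1  P2=9  P3=21  P4=4  P5=14  P6=2
Turnaround (C−A): P0=31  P1=1  P2=9  P3=21  P4=4  P5=14  P6=2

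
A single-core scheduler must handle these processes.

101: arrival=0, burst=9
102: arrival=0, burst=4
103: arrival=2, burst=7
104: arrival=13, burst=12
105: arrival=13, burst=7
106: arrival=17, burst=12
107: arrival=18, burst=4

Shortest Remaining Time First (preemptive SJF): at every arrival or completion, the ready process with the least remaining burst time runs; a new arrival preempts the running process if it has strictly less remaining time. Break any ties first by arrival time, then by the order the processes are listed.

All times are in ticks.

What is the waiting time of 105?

Schedule: | 102 0-4 | 103 4-11 | 101 11-20 | 107 20-24 | 105 24-31 | 104 31-43 | 106 43-55 |
Completion: 101=20  102=4  103=11  104=43  105=31  106=55  107=24
Turnaround (C−A): 101=20  102=4  103=9  104=30  105=18  106=38  107=6
Waiting(105) = turnaround − burst = 18 − 7 = 11

11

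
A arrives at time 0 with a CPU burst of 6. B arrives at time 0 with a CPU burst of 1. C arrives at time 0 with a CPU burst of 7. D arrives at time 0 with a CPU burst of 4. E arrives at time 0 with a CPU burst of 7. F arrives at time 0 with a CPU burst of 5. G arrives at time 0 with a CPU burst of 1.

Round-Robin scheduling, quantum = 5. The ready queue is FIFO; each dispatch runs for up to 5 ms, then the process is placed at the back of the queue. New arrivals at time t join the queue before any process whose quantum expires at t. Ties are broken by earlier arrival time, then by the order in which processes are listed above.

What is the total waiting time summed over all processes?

128

Timeline: | A 0-5 | B 5-6 | C 6-11 | D 11-15 | E 15-20 | F 20-25 | G 25-26 | A 26-27 | C 27-29 | E 29-31 |
Completion: A=27  B=6  C=29  D=15  E=31  F=25  G=26
Turnaround (C−A): A=27  B=6  C=29  D=15  E=31  F=25  G=26
Waiting = turnaround − burst: A=21, B=5, C=22, D=11, E=24, F=20, G=25
Total waiting = 21 + 5 + 22 + 11 + 24 + 20 + 25 = 128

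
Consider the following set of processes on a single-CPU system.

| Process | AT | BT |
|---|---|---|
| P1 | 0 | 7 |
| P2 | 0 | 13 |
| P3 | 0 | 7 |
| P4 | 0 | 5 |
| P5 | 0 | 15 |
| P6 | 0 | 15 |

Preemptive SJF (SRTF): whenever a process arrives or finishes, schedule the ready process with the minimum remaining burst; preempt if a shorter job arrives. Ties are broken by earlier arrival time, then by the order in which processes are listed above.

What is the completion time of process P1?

12

Timeline: | P4 0-5 | P1 5-12 | P3 12-19 | P2 19-32 | P5 32-47 | P6 47-62 |
Completion: P1=12  P2=32  P3=19  P4=5  P5=47  P6=62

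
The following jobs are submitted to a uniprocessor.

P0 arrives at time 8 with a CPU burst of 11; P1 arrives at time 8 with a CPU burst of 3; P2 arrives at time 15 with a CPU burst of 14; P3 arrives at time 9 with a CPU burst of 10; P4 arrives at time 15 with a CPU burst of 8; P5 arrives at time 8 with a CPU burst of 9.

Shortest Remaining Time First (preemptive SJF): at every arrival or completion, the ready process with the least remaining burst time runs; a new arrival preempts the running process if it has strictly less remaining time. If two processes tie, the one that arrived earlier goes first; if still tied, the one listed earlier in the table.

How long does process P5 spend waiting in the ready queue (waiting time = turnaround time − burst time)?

Timeline: | idle 0-8 | P1 8-11 | P5 11-20 | P4 20-28 | P3 28-38 | P0 38-49 | P2 49-63 |
Completion: P0=49  P1=11  P2=63  P3=38  P4=28  P5=20
Waiting(P5) = turnaround − burst = 12 − 9 = 3

3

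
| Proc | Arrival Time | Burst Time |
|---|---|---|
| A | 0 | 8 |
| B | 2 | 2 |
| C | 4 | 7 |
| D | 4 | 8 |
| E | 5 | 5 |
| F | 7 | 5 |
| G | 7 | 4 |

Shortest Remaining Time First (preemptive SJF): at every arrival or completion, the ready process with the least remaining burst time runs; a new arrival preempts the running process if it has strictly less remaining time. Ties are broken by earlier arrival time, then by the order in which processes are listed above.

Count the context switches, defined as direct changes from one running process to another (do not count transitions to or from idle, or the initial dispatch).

Timeline: | A 0-2 | B 2-4 | A 4-10 | G 10-14 | E 14-19 | F 19-24 | C 24-31 | D 31-39 |
Completion: A=10  B=4  C=31  D=39  E=19  F=24  G=14
Turnaround (C−A): A=10  B=2  C=27  D=35  E=14  F=17  G=7

7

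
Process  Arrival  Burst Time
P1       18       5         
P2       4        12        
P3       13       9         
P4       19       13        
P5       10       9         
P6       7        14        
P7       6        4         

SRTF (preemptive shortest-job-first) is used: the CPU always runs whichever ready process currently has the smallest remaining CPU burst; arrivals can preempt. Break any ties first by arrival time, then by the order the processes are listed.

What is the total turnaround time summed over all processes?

178

Gantt: | idle 0-4 | P2 4-6 | P7 6-10 | P5 10-19 | P1 19-24 | P3 24-33 | P2 33-43 | P4 43-56 | P6 56-70 |
Completion: P1=24  P2=43  P3=33  P4=56  P5=19  P6=70  P7=10
Turnaround = completion − arrival: P1=6, P2=39, P3=20, P4=37, P5=9, P6=63, P7=4
Total turnaround = 6 + 39 + 20 + 37 + 9 + 63 + 4 = 178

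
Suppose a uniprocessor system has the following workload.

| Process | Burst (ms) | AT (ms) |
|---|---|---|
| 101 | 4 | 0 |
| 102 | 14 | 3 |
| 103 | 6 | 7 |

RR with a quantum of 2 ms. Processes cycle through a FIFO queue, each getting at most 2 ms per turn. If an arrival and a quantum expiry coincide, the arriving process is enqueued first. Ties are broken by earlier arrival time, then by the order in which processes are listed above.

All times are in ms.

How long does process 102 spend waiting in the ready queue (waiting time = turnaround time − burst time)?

Schedule: | 101 0-4 | 102 4-8 | 103 8-10 | 102 10-12 | 103 12-14 | 102 14-16 | 103 16-18 | 102 18-24 |
Completion: 101=4  102=24  103=18
Waiting(102) = turnaround − burst = 21 − 14 = 7

7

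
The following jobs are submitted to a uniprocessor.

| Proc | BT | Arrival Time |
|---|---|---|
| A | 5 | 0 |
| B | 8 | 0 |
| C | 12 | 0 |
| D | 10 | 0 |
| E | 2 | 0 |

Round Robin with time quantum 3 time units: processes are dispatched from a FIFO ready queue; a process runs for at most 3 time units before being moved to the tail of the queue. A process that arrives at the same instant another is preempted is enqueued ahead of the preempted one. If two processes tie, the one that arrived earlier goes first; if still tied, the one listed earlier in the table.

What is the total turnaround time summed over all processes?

130

Gantt: | A 0-3 | B 3-6 | C 6-9 | D 9-12 | E 12-14 | A 14-16 | B 16-19 | C 19-22 | D 22-25 | B 25-27 | C 27-30 | D 30-33 | C 33-36 | D 36-37 |
Completion: A=16  B=27  C=36  D=37  E=14
Turnaround (C−A): A=16  B=27  C=36  D=37  E=14
Turnaround = completion − arrival: A=16, B=27, C=36, D=37, E=14
Total turnaround = 16 + 27 + 36 + 37 + 14 = 130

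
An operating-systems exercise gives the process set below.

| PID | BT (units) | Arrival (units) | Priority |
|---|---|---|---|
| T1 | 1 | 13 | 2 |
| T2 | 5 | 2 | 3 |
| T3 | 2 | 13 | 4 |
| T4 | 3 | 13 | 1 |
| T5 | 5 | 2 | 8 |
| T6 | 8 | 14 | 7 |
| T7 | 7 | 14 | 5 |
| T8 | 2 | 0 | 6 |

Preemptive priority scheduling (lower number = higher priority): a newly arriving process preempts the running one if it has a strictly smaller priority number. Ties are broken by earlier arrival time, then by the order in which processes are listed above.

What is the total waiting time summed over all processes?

Timeline: | T8 0-2 | T2 2-7 | T5 7-12 | idle 12-13 | T4 13-16 | T1 16-17 | T3 17-19 | T7 19-26 | T6 26-34 |
Completion: T1=17  T2=7  T3=19  T4=16  T5=12  T6=34  T7=26  T8=2
Waiting = turnaround − burst: T1=3, T2=0, T3=4, T4=0, T5=5, T6=12, T7=5, T8=0
Total waiting = 3 + 0 + 4 + 0 + 5 + 12 + 5 + 0 = 29

29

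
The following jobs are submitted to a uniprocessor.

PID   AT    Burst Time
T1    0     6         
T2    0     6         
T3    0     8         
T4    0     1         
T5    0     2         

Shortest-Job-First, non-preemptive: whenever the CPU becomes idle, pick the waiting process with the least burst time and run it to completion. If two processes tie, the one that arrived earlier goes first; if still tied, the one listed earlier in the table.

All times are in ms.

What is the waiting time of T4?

0

Schedule: | T4 0-1 | T5 1-3 | T1 3-9 | T2 9-15 | T3 15-23 |
Completion: T1=9  T2=15  T3=23  T4=1  T5=3
Waiting(T4) = turnaround − burst = 1 − 1 = 0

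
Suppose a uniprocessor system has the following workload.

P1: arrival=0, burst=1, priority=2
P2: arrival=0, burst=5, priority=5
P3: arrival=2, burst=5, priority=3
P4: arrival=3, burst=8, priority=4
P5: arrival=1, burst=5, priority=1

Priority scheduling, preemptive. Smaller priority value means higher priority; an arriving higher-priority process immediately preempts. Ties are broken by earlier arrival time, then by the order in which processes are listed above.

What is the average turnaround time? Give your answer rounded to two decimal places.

11.00

Schedule: | P1 0-1 | P5 1-6 | P3 6-11 | P4 11-19 | P2 19-24 |
Completion: P1=1  P2=24  P3=11  P4=19  P5=6
Turnaround times: P1=1, P2=24, P3=9, P4=16, P5=5
Average turnaround = (1+24+9+16+5) / 5 = 55/5 = 11.00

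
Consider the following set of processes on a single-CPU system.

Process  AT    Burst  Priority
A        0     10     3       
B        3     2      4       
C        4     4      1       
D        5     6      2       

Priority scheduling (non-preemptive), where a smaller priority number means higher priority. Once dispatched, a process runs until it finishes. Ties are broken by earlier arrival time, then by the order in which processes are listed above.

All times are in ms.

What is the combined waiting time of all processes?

Timeline: | A 0-10 | C 10-14 | D 14-20 | B 20-22 |
Completion: A=10  B=22  C=14  D=20
Turnaround (C−A): A=10  B=19  C=10  D=15
Waiting = turnaround − burst: A=0, B=17, C=6, D=9
Total waiting = 0 + 17 + 6 + 9 = 32

32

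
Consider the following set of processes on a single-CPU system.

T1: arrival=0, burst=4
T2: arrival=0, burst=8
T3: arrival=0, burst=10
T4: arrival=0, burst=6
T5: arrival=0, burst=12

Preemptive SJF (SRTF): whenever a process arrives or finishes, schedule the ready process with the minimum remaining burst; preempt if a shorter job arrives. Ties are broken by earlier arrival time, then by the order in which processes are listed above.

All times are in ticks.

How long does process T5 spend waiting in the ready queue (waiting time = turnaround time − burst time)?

Schedule: | T1 0-4 | T4 4-10 | T2 10-18 | T3 18-28 | T5 28-40 |
Completion: T1=4  T2=18  T3=28  T4=10  T5=40
Turnaround (C−A): T1=4  T2=18  T3=28  T4=10  T5=40
Waiting(T5) = turnaround − burst = 40 − 12 = 28

28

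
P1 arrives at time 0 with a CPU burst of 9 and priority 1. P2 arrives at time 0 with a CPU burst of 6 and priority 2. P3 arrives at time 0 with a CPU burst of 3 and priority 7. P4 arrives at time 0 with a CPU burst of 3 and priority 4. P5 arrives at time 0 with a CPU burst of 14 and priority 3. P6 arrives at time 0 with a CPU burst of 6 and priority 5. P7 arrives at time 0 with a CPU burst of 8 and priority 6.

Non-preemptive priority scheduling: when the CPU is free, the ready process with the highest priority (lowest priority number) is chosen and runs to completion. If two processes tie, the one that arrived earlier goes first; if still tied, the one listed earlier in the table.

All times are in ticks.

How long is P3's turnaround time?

Gantt: | P1 0-9 | P2 9-15 | P5 15-29 | P4 29-32 | P6 32-38 | P7 38-46 | P3 46-49 |
Completion: P1=9  P2=15  P3=49  P4=32  P5=29  P6=38  P7=46
Turnaround (C−A): P1=9  P2=15  P3=49  P4=32  P5=29  P6=38  P7=46
Turnaround(P3) = completion − arrival = 49 − 0 = 49

49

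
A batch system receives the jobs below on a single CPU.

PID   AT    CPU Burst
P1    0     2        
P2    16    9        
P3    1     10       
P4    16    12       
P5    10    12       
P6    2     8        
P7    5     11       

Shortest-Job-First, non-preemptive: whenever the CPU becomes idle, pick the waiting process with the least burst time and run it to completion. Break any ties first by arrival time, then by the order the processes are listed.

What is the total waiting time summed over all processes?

103

Timeline: | P1 0-2 | P6 2-10 | P3 10-20 | P2 20-29 | P7 29-40 | P5 40-52 | P4 52-64 |
Completion: P1=2  P2=29  P3=20  P4=64  P5=52  P6=10  P7=40
Waiting = turnaround − burst: P1=0, P2=4, P3=9, P4=36, P5=30, P6=0, P7=24
Total waiting = 0 + 4 + 9 + 36 + 30 + 0 + 24 = 103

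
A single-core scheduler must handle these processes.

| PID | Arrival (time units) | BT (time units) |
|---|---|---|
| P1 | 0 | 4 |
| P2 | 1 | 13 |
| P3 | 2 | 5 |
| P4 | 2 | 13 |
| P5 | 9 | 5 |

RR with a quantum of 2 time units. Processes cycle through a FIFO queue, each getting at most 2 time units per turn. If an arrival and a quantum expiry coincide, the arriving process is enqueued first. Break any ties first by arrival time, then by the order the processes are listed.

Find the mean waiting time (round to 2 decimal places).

Gantt: | P1 0-2 | P2 2-4 | P3 4-6 | P4 6-8 | P1 8-10 | P2 10-12 | P3 12-14 | P4 14-16 | P5 16-18 | P2 18-20 | P3 20-21 | P4 21-23 | P5 23-25 | P2 25-27 | P4 27-29 | P5 29-30 | P2 30-32 | P4 32-34 | P2 34-36 | P4 36-38 | P2 38-39 | P4 39-40 |
Completion: P1=10  P2=39  P3=21  P4=40  P5=30
Turnaround (C−A): P1=10  P2=38  P3=19  P4=38  P5=21
Waiting times: P1=6, P2=25, P3=14, P4=25, P5=16
Average waiting = (6+25+14+25+16) / 5 = 86/5 = 17.20

17.20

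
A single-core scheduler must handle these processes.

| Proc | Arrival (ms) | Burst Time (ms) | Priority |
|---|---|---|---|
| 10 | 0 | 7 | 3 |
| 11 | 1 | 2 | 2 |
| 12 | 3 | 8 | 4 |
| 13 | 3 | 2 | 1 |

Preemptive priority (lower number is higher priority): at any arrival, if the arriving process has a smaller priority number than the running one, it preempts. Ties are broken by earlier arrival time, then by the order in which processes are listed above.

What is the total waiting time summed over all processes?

12

Schedule: | 10 0-1 | 11 1-3 | 13 3-5 | 10 5-11 | 12 11-19 |
Completion: 10=11  11=3  12=19  13=5
Turnaround (C−A): 10=11  11=2  12=16  13=2
Waiting = turnaround − burst: 10=4, 11=0, 12=8, 13=0
Total waiting = 4 + 0 + 8 + 0 = 12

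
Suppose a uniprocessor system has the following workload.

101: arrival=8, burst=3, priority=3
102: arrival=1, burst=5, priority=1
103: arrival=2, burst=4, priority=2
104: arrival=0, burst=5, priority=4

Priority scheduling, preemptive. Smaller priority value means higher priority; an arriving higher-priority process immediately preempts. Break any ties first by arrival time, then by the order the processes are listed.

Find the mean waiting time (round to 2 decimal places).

Schedule: | 104 0-1 | 102 1-6 | 103 6-10 | 101 10-13 | 104 13-17 |
Completion: 101=13  102=6  103=10  104=17
Turnaround (C−A): 101=5  102=5  103=8  104=17
Waiting times: 101=2, 102=0, 103=4, 104=12
Average waiting = (2+0+4+12) / 4 = 18/4 = 4.50

4.50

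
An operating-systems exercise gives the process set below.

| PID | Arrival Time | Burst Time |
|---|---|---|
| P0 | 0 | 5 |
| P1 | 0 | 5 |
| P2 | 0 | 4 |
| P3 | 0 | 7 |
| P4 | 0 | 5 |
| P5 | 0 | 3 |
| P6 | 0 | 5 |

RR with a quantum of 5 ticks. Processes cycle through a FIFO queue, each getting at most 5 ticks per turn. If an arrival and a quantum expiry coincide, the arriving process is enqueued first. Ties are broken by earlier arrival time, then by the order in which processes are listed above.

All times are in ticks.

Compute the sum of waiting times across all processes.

Timeline: | P0 0-5 | P1 5-10 | P2 10-14 | P3 14-19 | P4 19-24 | P5 24-27 | P6 27-32 | P3 32-34 |
Completion: P0=5  P1=10  P2=14  P3=34  P4=24  P5=27  P6=32
Waiting = turnaround − burst: P0=0, P1=5, P2=10, P3=27, P4=19, P5=24, P6=27
Total waiting = 0 + 5 + 10 + 27 + 19 + 24 + 27 = 112

112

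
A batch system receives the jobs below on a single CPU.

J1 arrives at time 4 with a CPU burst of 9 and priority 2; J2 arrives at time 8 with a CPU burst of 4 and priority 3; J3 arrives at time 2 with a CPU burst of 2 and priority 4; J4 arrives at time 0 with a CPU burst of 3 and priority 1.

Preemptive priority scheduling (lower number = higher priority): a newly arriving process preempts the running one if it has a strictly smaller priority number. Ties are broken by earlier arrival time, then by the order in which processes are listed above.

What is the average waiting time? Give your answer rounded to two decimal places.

4.75

Timeline: | J4 0-3 | J3 3-4 | J1 4-13 | J2 13-17 | J3 17-18 |
Completion: J1=13  J2=17  J3=18  J4=3
Turnaround (C−A): J1=9  J2=9  J3=16  J4=3
Waiting times: J1=0, J2=5, J3=14, J4=0
Average waiting = (0+5+14+0) / 4 = 19/4 = 4.75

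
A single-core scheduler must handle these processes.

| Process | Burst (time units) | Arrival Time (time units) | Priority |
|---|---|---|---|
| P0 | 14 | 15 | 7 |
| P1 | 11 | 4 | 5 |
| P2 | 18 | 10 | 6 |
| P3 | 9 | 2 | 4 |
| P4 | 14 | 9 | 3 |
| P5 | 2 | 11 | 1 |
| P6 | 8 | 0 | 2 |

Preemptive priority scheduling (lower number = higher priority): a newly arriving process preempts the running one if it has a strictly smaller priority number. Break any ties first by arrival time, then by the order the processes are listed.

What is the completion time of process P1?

Schedule: | P6 0-8 | P3 8-9 | P4 9-11 | P5 11-13 | P4 13-25 | P3 25-33 | P1 33-44 | P2 44-62 | P0 62-76 |
Completion: P0=76  P1=44  P2=62  P3=33  P4=25  P5=13  P6=8
Turnaround (C−A): P0=61  P1=40  P2=52  P3=31  P4=16  P5=2  P6=8

44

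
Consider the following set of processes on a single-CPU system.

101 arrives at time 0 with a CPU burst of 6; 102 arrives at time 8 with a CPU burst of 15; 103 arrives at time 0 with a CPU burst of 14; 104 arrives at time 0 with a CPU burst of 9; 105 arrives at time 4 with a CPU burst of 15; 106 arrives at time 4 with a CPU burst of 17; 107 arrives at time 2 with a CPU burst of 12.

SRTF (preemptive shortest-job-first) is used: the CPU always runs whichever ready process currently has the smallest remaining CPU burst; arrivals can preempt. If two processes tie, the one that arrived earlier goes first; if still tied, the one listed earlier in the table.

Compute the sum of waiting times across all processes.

Timeline: | 101 0-6 | 104 6-15 | 107 15-27 | 103 27-41 | 105 41-56 | 102 56-71 | 106 71-88 |
Completion: 101=6  102=71  103=41  104=15  105=56  106=88  107=27
Turnaround (C−A): 101=6  102=63  103=41  104=15  105=52  106=84  107=25
Waiting = turnaround − burst: 101=0, 102=48, 103=27, 104=6, 105=37, 106=67, 107=13
Total waiting = 0 + 48 + 27 + 6 + 37 + 67 + 13 = 198

198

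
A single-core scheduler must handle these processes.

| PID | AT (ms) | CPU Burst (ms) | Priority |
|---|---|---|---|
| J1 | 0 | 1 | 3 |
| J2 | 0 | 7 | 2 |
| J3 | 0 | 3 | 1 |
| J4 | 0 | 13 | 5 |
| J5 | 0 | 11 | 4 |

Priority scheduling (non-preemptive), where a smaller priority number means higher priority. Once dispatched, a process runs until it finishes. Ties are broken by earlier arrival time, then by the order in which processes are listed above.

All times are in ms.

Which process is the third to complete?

Schedule: | J3 0-3 | J2 3-10 | J1 10-11 | J5 11-22 | J4 22-35 |
Completion: J1=11  J2=10  J3=3  J4=35  J5=22
Turnaround (C−A): J1=11  J2=10  J3=3  J4=35  J5=22
Finish order: J3 → J2 → J1 → J5 → J4

J1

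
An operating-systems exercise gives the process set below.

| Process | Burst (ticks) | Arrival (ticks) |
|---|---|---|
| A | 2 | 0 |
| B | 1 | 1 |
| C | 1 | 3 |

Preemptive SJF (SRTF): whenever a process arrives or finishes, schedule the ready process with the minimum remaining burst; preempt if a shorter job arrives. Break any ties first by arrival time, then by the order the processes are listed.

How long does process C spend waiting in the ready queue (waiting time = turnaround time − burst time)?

Timeline: | A 0-2 | B 2-3 | C 3-4 |
Completion: A=2  B=3  C=4
Waiting(C) = turnaround − burst = 1 − 1 = 0

0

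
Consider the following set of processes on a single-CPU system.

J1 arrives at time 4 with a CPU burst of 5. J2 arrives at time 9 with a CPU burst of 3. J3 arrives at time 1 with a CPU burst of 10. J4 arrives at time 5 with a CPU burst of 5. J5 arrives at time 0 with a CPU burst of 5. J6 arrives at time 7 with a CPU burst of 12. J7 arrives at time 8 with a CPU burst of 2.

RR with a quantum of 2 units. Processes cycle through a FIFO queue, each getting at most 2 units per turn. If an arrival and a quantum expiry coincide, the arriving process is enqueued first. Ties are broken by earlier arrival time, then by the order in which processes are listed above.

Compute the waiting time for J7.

7

Timeline: | J5 0-2 | J3 2-4 | J5 4-6 | J1 6-8 | J3 8-10 | J4 10-12 | J5 12-13 | J6 13-15 | J7 15-17 | J1 17-19 | J2 19-21 | J3 21-23 | J4 23-25 | J6 25-27 | J1 27-28 | J2 28-29 | J3 29-31 | J4 31-32 | J6 32-34 | J3 34-36 | J6 36-42 |
Completion: J1=28  J2=29  J3=36  J4=32  J5=13  J6=42  J7=17
Waiting(J7) = turnaround − burst = 9 − 2 = 7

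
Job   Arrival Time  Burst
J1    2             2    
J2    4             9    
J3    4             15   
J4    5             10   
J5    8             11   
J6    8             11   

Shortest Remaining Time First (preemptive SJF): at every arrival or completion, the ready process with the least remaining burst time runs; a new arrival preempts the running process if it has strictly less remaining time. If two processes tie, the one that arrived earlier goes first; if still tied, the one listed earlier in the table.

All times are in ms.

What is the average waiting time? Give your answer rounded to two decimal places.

Schedule: | idle 0-2 | J1 2-4 | J2 4-13 | J4 13-23 | J5 23-34 | J6 34-45 | J3 45-60 |
Completion: J1=4  J2=13  J3=60  J4=23  J5=34  J6=45
Turnaround (C−A): J1=2  J2=9  J3=56  J4=18  J5=26  J6=37
Waiting times: J1=0, J2=0, J3=41, J4=8, J5=15, J6=26
Average waiting = (0+0+41+8+15+26) / 6 = 90/6 = 15.00

15.00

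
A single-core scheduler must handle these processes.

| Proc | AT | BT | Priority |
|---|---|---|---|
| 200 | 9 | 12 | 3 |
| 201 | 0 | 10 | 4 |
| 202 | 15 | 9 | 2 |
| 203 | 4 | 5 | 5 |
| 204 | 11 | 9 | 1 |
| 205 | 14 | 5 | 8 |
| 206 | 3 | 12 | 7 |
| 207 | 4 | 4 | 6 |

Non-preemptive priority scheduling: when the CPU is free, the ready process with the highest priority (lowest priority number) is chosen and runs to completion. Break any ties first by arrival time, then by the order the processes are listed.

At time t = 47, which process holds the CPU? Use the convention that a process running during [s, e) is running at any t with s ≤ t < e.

Timeline: | 201 0-10 | 200 10-22 | 204 22-31 | 202 31-40 | 203 40-45 | 207 45-49 | 206 49-61 | 205 61-66 |
Completion: 200=22  201=10  202=40  203=45  204=31  205=66  206=61  207=49
Turnaround (C−A): 200=13  201=10  202=25  203=41  204=20  205=52  206=58  207=45

207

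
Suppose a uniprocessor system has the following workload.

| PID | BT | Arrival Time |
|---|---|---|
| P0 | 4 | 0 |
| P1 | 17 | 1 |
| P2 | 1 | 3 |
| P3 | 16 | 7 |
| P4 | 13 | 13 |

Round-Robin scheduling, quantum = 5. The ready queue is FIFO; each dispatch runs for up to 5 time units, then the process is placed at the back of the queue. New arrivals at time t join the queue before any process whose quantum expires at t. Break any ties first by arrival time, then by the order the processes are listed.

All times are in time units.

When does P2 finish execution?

Gantt: | P0 0-4 | P1 4-9 | P2 9-10 | P3 10-15 | P1 15-20 | P4 20-25 | P3 25-30 | P1 30-35 | P4 35-40 | P3 40-45 | P1 45-47 | P4 47-50 | P3 50-51 |
Completion: P0=4  P1=47  P2=10  P3=51  P4=50
Turnaround (C−A): P0=4  P1=46  P2=7  P3=44  P4=37

10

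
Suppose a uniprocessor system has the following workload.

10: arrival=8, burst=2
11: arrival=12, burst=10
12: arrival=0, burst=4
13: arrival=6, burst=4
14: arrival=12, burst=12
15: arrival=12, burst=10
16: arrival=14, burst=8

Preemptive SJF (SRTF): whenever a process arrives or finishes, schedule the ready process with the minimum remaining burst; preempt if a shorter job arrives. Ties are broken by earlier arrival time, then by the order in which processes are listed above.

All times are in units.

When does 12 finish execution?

Schedule: | 12 0-4 | idle 4-6 | 13 6-10 | 10 10-12 | 11 12-22 | 16 22-30 | 15 30-40 | 14 40-52 |
Completion: 10=12  11=22  12=4  13=10  14=52  15=40  16=30
Turnaround (C−A): 10=4  11=10  12=4  13=4  14=40  15=28  16=16

4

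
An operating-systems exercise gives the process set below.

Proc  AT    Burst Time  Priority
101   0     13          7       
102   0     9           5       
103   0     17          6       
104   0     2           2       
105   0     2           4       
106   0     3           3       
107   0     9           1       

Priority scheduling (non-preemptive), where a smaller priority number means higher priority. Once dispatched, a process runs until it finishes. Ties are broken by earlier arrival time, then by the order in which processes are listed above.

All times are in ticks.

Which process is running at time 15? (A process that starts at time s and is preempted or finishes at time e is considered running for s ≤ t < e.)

105

Gantt: | 107 0-9 | 104 9-11 | 106 11-14 | 105 14-16 | 102 16-25 | 103 25-42 | 101 42-55 |
Completion: 101=55  102=25  103=42  104=11  105=16  106=14  107=9
Turnaround (C−A): 101=55  102=25  103=42  104=11  105=16  106=14  107=9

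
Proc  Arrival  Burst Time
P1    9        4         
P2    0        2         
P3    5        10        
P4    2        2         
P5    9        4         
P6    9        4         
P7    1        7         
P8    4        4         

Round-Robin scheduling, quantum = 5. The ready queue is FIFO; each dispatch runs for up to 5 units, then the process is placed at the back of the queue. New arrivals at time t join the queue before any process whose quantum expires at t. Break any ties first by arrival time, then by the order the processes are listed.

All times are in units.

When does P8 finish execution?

13

Schedule: | P2 0-2 | P7 2-7 | P4 7-9 | P8 9-13 | P3 13-18 | P7 18-20 | P1 20-24 | P5 24-28 | P6 28-32 | P3 32-37 |
Completion: P1=24  P2=2  P3=37  P4=9  P5=28  P6=32  P7=20  P8=13
Turnaround (C−A): P1=15  P2=2  P3=32  P4=7  P5=19  P6=23  P7=19  P8=9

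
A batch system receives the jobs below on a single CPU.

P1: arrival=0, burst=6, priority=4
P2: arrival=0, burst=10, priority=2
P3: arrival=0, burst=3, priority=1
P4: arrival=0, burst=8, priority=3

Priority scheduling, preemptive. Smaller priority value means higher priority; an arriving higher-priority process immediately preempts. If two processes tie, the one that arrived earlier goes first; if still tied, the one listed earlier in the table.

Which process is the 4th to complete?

Timeline: | P3 0-3 | P2 3-13 | P4 13-21 | P1 21-27 |
Completion: P1=27  P2=13  P3=3  P4=21
Finish order: P3 → P2 → P4 → P1

P1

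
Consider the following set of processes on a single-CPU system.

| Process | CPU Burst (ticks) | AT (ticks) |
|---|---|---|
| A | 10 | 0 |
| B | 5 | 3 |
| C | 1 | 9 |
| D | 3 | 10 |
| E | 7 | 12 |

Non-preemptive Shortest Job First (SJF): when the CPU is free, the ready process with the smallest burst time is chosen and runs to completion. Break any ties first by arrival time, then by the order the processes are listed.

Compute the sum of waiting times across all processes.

Gantt: | A 0-10 | C 10-11 | D 11-14 | B 14-19 | E 19-26 |
Completion: A=10  B=19  C=11  D=14  E=26
Turnaround (C−A): A=10  B=16  C=2  D=4  E=14
Waiting = turnaround − burst: A=0, B=11, C=1, D=1, E=7
Total waiting = 0 + 11 + 1 + 1 + 7 = 20

20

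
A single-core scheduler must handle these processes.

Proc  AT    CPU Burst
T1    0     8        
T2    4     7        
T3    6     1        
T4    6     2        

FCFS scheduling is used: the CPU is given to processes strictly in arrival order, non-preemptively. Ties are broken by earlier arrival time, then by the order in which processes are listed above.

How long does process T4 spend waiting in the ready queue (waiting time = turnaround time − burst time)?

Schedule: | T1 0-8 | T2 8-15 | T3 15-16 | T4 16-18 |
Completion: T1=8  T2=15  T3=16  T4=18
Turnaround (C−A): T1=8  T2=11  T3=10  T4=12
Waiting(T4) = turnaround − burst = 12 − 2 = 10

10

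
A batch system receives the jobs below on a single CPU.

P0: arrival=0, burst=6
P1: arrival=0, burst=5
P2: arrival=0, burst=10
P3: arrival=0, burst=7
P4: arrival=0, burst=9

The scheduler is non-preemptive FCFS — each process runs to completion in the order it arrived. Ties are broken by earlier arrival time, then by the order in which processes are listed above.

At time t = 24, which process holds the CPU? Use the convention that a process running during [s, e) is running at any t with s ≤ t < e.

P3

Gantt: | P0 0-6 | P1 6-11 | P2 11-21 | P3 21-28 | P4 28-37 |
Completion: P0=6  P1=11  P2=21  P3=28  P4=37
Turnaround (C−A): P0=6  P1=11  P2=21  P3=28  P4=37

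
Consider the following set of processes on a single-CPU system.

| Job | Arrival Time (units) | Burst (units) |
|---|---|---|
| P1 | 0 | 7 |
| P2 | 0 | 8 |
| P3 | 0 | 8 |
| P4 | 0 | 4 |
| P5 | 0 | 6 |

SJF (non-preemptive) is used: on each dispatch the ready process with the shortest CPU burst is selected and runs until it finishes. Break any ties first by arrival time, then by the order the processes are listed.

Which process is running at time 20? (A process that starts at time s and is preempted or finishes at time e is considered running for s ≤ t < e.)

Timeline: | P4 0-4 | P5 4-10 | P1 10-17 | P2 17-25 | P3 25-33 |
Completion: P1=17  P2=25  P3=33  P4=4  P5=10
Turnaround (C−A): P1=17  P2=25  P3=33  P4=4  P5=10

P2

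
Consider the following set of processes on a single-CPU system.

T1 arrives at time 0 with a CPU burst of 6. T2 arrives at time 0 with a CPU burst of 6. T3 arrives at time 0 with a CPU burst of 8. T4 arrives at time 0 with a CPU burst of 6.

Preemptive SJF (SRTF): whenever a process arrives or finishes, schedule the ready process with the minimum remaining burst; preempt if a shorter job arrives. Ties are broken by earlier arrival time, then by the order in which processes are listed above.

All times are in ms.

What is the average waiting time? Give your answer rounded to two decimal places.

9.00

Gantt: | T1 0-6 | T2 6-12 | T4 12-18 | T3 18-26 |
Completion: T1=6  T2=12  T3=26  T4=18
Waiting times: T1=0, T2=6, T3=18, T4=12
Average waiting = (0+6+18+12) / 4 = 36/4 = 9.00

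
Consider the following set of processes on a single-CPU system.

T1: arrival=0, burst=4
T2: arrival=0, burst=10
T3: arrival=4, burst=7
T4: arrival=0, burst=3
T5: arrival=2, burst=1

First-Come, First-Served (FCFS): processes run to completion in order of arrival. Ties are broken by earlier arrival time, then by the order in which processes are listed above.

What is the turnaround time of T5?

Schedule: | T1 0-4 | T2 4-14 | T4 14-17 | T5 17-18 | T3 18-25 |
Completion: T1=4  T2=14  T3=25  T4=17  T5=18
Turnaround (C−A): T1=4  T2=14  T3=21  T4=17  T5=16
Turnaround(T5) = completion − arrival = 18 − 2 = 16

16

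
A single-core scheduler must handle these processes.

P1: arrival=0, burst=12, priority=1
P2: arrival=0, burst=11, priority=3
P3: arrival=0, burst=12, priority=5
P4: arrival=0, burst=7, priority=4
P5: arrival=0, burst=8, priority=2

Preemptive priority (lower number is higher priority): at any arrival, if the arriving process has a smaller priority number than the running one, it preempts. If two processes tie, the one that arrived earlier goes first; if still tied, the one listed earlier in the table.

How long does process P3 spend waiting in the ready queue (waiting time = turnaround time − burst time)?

38

Timeline: | P1 0-12 | P5 12-20 | P2 20-31 | P4 31-38 | P3 38-50 |
Completion: P1=12  P2=31  P3=50  P4=38  P5=20
Waiting(P3) = turnaround − burst = 50 − 12 = 38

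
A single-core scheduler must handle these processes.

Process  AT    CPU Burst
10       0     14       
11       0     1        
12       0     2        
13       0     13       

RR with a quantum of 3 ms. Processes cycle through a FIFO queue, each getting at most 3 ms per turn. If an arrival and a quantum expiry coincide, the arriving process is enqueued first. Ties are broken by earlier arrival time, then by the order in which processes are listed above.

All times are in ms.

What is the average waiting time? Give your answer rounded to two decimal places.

9.75

Gantt: | 10 0-3 | 11 3-4 | 12 4-6 | 13 6-9 | 10 9-12 | 13 12-15 | 10 15-18 | 13 18-21 | 10 21-24 | 13 24-27 | 10 27-29 | 13 29-30 |
Completion: 10=29  11=4  12=6  13=30
Turnaround (C−A): 10=29  11=4  12=6  13=30
Waiting times: 10=15, 11=3, 12=4, 13=17
Average waiting = (15+3+4+17) / 4 = 39/4 = 9.75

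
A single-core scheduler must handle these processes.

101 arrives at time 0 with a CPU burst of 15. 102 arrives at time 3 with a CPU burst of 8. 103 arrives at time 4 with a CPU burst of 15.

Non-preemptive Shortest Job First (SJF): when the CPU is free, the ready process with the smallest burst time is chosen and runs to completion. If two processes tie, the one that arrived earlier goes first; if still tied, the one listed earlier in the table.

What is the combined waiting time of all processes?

Schedule: | 101 0-15 | 102 15-23 | 103 23-38 |
Completion: 101=15  102=23  103=38
Turnaround (C−A): 101=15  102=20  103=34
Waiting = turnaround − burst: 101=0, 102=12, 103=19
Total waiting = 0 + 12 + 19 = 31

31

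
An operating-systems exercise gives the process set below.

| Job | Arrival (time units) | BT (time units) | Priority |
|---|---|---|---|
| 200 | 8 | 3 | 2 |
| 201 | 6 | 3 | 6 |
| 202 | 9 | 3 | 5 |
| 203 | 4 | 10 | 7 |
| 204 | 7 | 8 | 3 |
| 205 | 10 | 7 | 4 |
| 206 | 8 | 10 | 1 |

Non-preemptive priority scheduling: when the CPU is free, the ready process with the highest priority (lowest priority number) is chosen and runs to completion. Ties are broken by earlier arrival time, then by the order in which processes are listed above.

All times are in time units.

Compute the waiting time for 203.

Gantt: | idle 0-4 | 203 4-14 | 206 14-24 | 200 24-27 | 204 27-35 | 205 35-42 | 202 42-45 | 201 45-48 |
Completion: 200=27  201=48  202=45  203=14  204=35  205=42  206=24
Waiting(203) = turnaround − burst = 10 − 10 = 0

0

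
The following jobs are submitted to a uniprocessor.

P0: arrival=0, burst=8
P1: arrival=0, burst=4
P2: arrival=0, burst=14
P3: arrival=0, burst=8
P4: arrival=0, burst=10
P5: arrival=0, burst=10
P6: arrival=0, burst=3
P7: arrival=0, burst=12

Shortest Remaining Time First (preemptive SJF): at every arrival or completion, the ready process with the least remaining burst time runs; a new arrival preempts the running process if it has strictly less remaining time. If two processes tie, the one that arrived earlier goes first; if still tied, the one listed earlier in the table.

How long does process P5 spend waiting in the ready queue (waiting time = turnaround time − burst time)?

33

Gantt: | P6 0-3 | P1 3-7 | P0 7-15 | P3 15-23 | P4 23-33 | P5 33-43 | P7 43-55 | P2 55-69 |
Completion: P0=15  P1=7  P2=69  P3=23  P4=33  P5=43  P6=3  P7=55
Turnaround (C−A): P0=15  P1=7  P2=69  P3=23  P4=33  P5=43  P6=3  P7=55
Waiting(P5) = turnaround − burst = 43 − 10 = 33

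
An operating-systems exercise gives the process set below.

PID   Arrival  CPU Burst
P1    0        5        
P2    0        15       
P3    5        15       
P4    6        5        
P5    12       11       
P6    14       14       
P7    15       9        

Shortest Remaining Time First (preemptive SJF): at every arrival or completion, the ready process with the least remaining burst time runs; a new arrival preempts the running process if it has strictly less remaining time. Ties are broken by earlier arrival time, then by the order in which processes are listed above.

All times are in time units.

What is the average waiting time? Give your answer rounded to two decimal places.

Timeline: | P1 0-5 | P2 5-6 | P4 6-11 | P2 11-12 | P5 12-23 | P7 23-32 | P2 32-45 | P6 45-59 | P3 59-74 |
Completion: P1=5  P2=45  P3=74  P4=11  P5=23  P6=59  P7=32
Turnaround (C−A): P1=5  P2=45  P3=69  P4=5  P5=11  P6=45  P7=17
Waiting times: P1=0, P2=30, P3=54, P4=0, P5=0, P6=31, P7=8
Average waiting = (0+30+54+0+0+31+8) / 7 = 123/7 = 17.57

17.57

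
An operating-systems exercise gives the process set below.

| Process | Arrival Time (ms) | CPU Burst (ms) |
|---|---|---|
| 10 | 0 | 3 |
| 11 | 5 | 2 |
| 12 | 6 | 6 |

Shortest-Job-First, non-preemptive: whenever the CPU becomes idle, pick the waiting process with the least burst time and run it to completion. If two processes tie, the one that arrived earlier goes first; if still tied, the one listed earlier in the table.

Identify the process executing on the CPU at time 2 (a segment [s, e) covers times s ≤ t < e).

10

Gantt: | 10 0-3 | idle 3-5 | 11 5-7 | 12 7-13 |
Completion: 10=3  11=7  12=13
Turnaround (C−A): 10=3  11=2  12=7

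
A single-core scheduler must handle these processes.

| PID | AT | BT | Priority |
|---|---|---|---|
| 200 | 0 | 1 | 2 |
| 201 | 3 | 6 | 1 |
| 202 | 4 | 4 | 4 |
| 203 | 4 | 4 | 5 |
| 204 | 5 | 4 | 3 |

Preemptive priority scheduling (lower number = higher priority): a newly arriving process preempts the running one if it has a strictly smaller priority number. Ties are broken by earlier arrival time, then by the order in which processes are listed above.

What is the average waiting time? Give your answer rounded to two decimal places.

5.20

Timeline: | 200 0-1 | idle 1-3 | 201 3-9 | 204 9-13 | 202 13-17 | 203 17-21 |
Completion: 200=1  201=9  202=17  203=21  204=13
Waiting times: 200=0, 201=0, 202=9, 203=13, 204=4
Average waiting = (0+0+9+13+4) / 5 = 26/5 = 5.20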